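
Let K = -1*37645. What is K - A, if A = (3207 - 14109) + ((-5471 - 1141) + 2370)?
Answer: -22501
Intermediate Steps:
A = -15144 (A = -10902 + (-6612 + 2370) = -10902 - 4242 = -15144)
K = -37645
K - A = -37645 - 1*(-15144) = -37645 + 15144 = -22501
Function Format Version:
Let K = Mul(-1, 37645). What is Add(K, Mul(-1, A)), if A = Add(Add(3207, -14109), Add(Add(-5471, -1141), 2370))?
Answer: -22501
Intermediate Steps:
A = -15144 (A = Add(-10902, Add(-6612, 2370)) = Add(-10902, -4242) = -15144)
K = -37645
Add(K, Mul(-1, A)) = Add(-37645, Mul(-1, -15144)) = Add(-37645, 15144) = -22501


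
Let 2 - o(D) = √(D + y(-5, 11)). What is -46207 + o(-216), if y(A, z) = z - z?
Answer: -46205 - 6*I*√6 ≈ -46205.0 - 14.697*I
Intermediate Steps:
y(A, z) = 0
o(D) = 2 - √D (o(D) = 2 - √(D + 0) = 2 - √D)
-46207 + o(-216) = -46207 + (2 - √(-216)) = -46207 + (2 - 6*I*√6) = -46205 - 6*I*√6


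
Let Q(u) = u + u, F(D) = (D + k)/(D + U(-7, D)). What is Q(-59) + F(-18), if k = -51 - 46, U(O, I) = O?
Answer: -567/5 ≈ -113.40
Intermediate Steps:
k = -97
F(D) = (-97 + D)/(-7 + D) (F(D) = (D - 97)/(D - 7) = (-97 + D)/(-7 + D))
Q(u) = 2*u
Q(-59) + F(-18) = 2*(-59) + (-97 - 18)/(-7 - 18) = -118 - 115/(-25) = -118 - 1/25*(-115) = -118 + 23/5 = -567/5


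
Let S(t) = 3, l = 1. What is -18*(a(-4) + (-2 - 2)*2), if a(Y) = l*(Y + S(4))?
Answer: 162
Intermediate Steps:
a(Y) = 3 + Y (a(Y) = 1*(Y + 3) = 1*(3 + Y) = 3 + Y)
-18*(a(-4) + (-2 - 2)*2) = -18*((3 - 4) + (-2 - 2)*2) = -18*(-1 - 4*2) = -18*(-1 - 8) = -18*(-9) = 162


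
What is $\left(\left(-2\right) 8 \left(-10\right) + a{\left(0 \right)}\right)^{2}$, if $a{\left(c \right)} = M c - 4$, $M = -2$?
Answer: $24336$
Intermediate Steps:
$a{\left(c \right)} = -4 - 2 c$ ($a{\left(c \right)} = - 2 c - 4 = -4 - 2 c$)
$\left(\left(-2\right) 8 \left(-10\right) + a{\left(0 \right)}\right)^{2} = \left(\left(-2\right) 8 \left(-10\right) - 4\right)^{2} = \left(\left(-16\right) \left(-10\right) + \left(-4 + 0\right)\right)^{2} = \left(160 - 4\right)^{2} = 156^{2} = 24336$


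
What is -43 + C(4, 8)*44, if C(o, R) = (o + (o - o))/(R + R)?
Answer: -32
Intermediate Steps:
C(o, R) = o/(2*R) (C(o, R) = (o + 0)/((2*R)) = o*(1/(2*R)) = o/(2*R))
-43 + C(4, 8)*44 = -43 + ((½)*4/8)*44 = -43 + ((½)*4*(⅛))*44 = -43 + (¼)*44 = -43 + 11 = -32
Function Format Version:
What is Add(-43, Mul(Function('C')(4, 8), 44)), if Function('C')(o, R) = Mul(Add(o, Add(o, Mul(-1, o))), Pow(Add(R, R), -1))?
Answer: -32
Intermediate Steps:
Function('C')(o, R) = Mul(Rational(1, 2), o, Pow(R, -1)) (Function('C')(o, R) = Mul(Add(o, 0), Pow(Mul(2, R), -1)) = Mul(o, Mul(Rational(1, 2), Pow(R, -1))) = Mul(Rational(1, 2), o, Pow(R, -1)))
Add(-43, Mul(Function('C')(4, 8), 44)) = Add(-43, Mul(Mul(Rational(1, 2), 4, Pow(8, -1)), 44)) = Add(-43, Mul(Mul(Rational(1, 2), 4, Rational(1, 8)), 44)) = Add(-43, Mul(Rational(1, 4), 44)) = Add(-43, 11) = -32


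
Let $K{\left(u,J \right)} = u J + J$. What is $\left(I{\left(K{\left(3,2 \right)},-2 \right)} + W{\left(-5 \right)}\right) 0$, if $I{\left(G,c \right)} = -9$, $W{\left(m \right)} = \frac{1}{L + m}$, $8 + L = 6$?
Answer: $0$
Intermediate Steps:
$L = -2$ ($L = -8 + 6 = -2$)
$K{\left(u,J \right)} = J + J u$ ($K{\left(u,J \right)} = J u + J = J + J u$)
$W{\left(m \right)} = \frac{1}{-2 + m}$
$\left(I{\left(K{\left(3,2 \right)},-2 \right)} + W{\left(-5 \right)}\right) 0 = \left(-9 + \frac{1}{-2 - 5}\right) 0 = \left(-9 + \frac{1}{-7}\right) 0 = \left(-9 - \frac{1}{7}\right) 0 = \left(- \frac{64}{7}\right) 0 = 0$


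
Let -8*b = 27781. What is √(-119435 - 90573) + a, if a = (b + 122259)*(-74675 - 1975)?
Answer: -36419902575/4 + 2*I*√52502 ≈ -9.105e+9 + 458.27*I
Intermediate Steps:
b = -27781/8 (b = -⅛*27781 = -27781/8 ≈ -3472.6)
a = -36419902575/4 (a = (-27781/8 + 122259)*(-74675 - 1975) = (950291/8)*(-76650) = -36419902575/4 ≈ -9.1050e+9)
√(-119435 - 90573) + a = √(-119435 - 90573) - 36419902575/4 = √(-210008) - 36419902575/4 = 2*I*√52502 - 36419902575/4 = -36419902575/4 + 2*I*√52502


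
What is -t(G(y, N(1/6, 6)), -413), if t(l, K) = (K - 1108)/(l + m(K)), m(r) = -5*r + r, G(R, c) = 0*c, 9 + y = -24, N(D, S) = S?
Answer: 1521/1652 ≈ 0.92070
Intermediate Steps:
y = -33 (y = -9 - 24 = -33)
G(R, c) = 0
m(r) = -4*r
t(l, K) = (-1108 + K)/(l - 4*K) (t(l, K) = (K - 1108)/(l - 4*K) = (-1108 + K)/(l - 4*K))
-t(G(y, N(1/6, 6)), -413) = -(1108 - 1*(-413))/(-1*0 + 4*(-413)) = -(1108 + 413)/(0 - 1652) = -1521/(-1652) = -(-1)*1521/1652 = -1*(-1521/1652) = 1521/1652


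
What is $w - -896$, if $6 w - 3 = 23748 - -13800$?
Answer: $\frac{14309}{2} \approx 7154.5$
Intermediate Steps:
$w = \frac{12517}{2}$ ($w = \frac{1}{2} + \frac{23748 - -13800}{6} = \frac{1}{2} + \frac{23748 + 13800}{6} = \frac{1}{2} + \frac{1}{6} \cdot 37548 = \frac{1}{2} + 6258 = \frac{12517}{2} \approx 6258.5$)
$w - -896 = \frac{12517}{2} - -896 = \frac{12517}{2} + 896 = \frac{14309}{2}$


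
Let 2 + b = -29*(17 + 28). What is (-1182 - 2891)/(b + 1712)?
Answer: -4073/405 ≈ -10.057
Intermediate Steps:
b = -1307 (b = -2 - 29*(17 + 28) = -2 - 29*45 = -2 - 1305 = -1307)
(-1182 - 2891)/(b + 1712) = (-1182 - 2891)/(-1307 + 1712) = -4073/405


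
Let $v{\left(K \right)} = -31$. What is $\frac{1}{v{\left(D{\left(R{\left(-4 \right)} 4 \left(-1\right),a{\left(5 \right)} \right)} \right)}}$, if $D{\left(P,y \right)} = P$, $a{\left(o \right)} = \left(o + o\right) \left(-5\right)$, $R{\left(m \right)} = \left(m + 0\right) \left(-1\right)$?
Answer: $- \frac{1}{31} \approx -0.032258$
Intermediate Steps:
$R{\left(m \right)} = - m$ ($R{\left(m \right)} = m \left(-1\right) = - m$)
$a{\left(o \right)} = - 10 o$ ($a{\left(o \right)} = 2 o \left(-5\right) = - 10 o$)
$\frac{1}{v{\left(D{\left(R{\left(-4 \right)} 4 \left(-1\right),a{\left(5 \right)} \right)} \right)}} = \frac{1}{-31} = - \frac{1}{31}$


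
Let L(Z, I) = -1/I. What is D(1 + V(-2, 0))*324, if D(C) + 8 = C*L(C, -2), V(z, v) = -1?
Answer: -2592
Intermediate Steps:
D(C) = -8 + C/2 (D(C) = -8 + C*(-1/(-2)) = -8 + C*(-1*(-½)) = -8 + C*(½) = -8 + C/2)
D(1 + V(-2, 0))*324 = (-8 + (1 - 1)/2)*324 = (-8 + (½)*0)*324 = (-8 + 0)*324 = -8*324 = -2592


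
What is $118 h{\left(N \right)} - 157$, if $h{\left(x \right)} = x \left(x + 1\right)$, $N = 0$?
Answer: $-157$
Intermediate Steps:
$h{\left(x \right)} = x \left(1 + x\right)$
$118 h{\left(N \right)} - 157 = 118 \cdot 0 \left(1 + 0\right) - 157 = 118 \cdot 0 \cdot 1 - 157 = 118 \cdot 0 - 157 = 0 - 157 = -157$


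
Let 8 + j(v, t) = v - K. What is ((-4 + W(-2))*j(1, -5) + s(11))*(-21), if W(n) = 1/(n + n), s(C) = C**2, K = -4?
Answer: -11235/4 ≈ -2808.8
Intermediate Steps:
j(v, t) = -4 + v (j(v, t) = -8 + (v - 1*(-4)) = -8 + (v + 4) = -8 + (4 + v) = -4 + v)
W(n) = 1/(2*n)
((-4 + W(-2))*j(1, -5) + s(11))*(-21) = ((-4 + (1/2)/(-2))*(-4 + 1) + 11**2)*(-21) = ((-4 + (1/2)*(-1/2))*(-3) + 121)*(-21) = ((-4 - 1/4)*(-3) + 121)*(-21) = (-17/4*(-3) + 121)*(-21) = (51/4 + 121)*(-21) = (535/4)*(-21) = -11235/4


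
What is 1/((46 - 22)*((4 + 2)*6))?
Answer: 1/864 ≈ 0.0011574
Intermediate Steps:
1/((46 - 22)*((4 + 2)*6)) = 1/(24*(6*6)) = 1/(24*36) = 1/864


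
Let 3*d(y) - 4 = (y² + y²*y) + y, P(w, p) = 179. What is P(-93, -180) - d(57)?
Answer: -187966/3 ≈ -62655.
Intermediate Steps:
d(y) = 4/3 + y/3 + y²/3 + y³/3 (d(y) = 4/3 + ((y² + y²*y) + y)/3 = 4/3 + ((y² + y³) + y)/3 = 4/3 + (y + y² + y³)/3 = 4/3 + (y/3 + y²/3 + y³/3) = 4/3 + y/3 + y²/3 + y³/3)
P(-93, -180) - d(57) = 179 - (4/3 + (⅓)*57 + (⅓)*57² + (⅓)*57³) = 179 - (4/3 + 19 + (⅓)*3249 + (⅓)*185193) = 179 - (4/3 + 19 + 1083 + 61731) = 179 - 1*188503/3 = 179 - 188503/3 = -187966/3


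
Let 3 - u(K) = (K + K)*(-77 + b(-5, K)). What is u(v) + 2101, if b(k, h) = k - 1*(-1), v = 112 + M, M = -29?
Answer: 15550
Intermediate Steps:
v = 83 (v = 112 - 29 = 83)
b(k, h) = 1 + k (b(k, h) = k + 1 = 1 + k)
u(K) = 3 + 162*K (u(K) = 3 - (K + K)*(-77 + (1 - 5)) = 3 - 2*K*(-77 - 4) = 3 - 2*K*(-81) = 3 - (-162)*K = 3 + 162*K)
u(v) + 2101 = (3 + 162*83) + 2101 = (3 + 13446) + 2101 = 13449 + 2101 = 15550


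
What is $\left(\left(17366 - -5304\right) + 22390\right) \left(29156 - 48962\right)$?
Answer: $-892458360$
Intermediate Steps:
$\left(\left(17366 - -5304\right) + 22390\right) \left(29156 - 48962\right) = \left(\left(17366 + 5304\right) + 22390\right) \left(-19806\right) = \left(22670 + 22390\right) \left(-19806\right) = 45060 \left(-19806\right) = -892458360$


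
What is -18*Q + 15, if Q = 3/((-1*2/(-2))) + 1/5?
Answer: -213/5 ≈ -42.600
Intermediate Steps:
Q = 16/5 (Q = 3/((-2*(-½))) + 1*(⅕) = 3/1 + ⅕ = 3*1 + ⅕ = 3 + ⅕ = 16/5 ≈ 3.2000)
-18*Q + 15 = -18*16/5 + 15 = -3*96/5 + 15 = -288/5 + 15 = -213/5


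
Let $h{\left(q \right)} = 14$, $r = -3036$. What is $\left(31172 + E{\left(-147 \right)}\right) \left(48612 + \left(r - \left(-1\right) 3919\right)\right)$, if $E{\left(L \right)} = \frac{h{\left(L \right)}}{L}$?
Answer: $\frac{32399921950}{21} \approx 1.5429 \cdot 10^{9}$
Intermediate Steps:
$E{\left(L \right)} = \frac{14}{L}$
$\left(31172 + E{\left(-147 \right)}\right) \left(48612 + \left(r - \left(-1\right) 3919\right)\right) = \left(31172 + \frac{14}{-147}\right) \left(48612 - \left(3036 - 3919\right)\right) = \left(31172 + 14 \left(- \frac{1}{147}\right)\right) \left(48612 - -883\right) = \left(31172 - \frac{2}{21}\right) \left(48612 + \left(-3036 + 3919\right)\right) = \frac{654610 \left(48612 + 883\right)}{21} = \frac{654610}{21} \cdot 49495 = \frac{32399921950}{21}$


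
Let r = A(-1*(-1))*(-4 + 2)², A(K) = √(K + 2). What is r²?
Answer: 48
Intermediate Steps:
A(K) = √(2 + K)
r = 4*√3 (r = √(2 - 1*(-1))*(-4 + 2)² = √(2 + 1)*(-2)² = √3*4 = 4*√3 ≈ 6.9282)
r² = (4*√3)² = 48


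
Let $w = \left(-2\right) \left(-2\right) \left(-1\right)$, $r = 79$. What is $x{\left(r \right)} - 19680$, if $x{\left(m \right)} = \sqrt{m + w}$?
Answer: $-19680 + 5 \sqrt{3} \approx -19671.0$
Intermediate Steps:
$w = -4$ ($w = 4 \left(-1\right) = -4$)
$x{\left(m \right)} = \sqrt{-4 + m}$ ($x{\left(m \right)} = \sqrt{m - 4} = \sqrt{-4 + m}$)
$x{\left(r \right)} - 19680 = \sqrt{-4 + 79} - 19680 = \sqrt{75} - 19680 = 5 \sqrt{3} - 19680 = -19680 + 5 \sqrt{3}$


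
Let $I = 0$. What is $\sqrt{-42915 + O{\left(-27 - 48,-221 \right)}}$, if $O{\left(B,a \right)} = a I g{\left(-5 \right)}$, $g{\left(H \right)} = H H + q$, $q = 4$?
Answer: $i \sqrt{42915} \approx 207.16 i$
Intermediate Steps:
$g{\left(H \right)} = 4 + H^{2}$ ($g{\left(H \right)} = H H + 4 = H^{2} + 4 = 4 + H^{2}$)
$O{\left(B,a \right)} = 0$ ($O{\left(B,a \right)} = a 0 \left(4 + \left(-5\right)^{2}\right) = 0 \left(4 + 25\right) = 0 \cdot 29 = 0$)
$\sqrt{-42915 + O{\left(-27 - 48,-221 \right)}} = \sqrt{-42915 + 0} = \sqrt{-42915} = i \sqrt{42915}$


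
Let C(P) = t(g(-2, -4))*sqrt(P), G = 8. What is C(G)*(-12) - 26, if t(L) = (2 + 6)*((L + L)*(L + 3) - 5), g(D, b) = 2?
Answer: -26 - 2880*sqrt(2) ≈ -4098.9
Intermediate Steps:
t(L) = -40 + 16*L*(3 + L) (t(L) = 8*((2*L)*(3 + L) - 5) = 8*(2*L*(3 + L) - 5) = 8*(-5 + 2*L*(3 + L)) = -40 + 16*L*(3 + L))
C(P) = 120*sqrt(P) (C(P) = (-40 + 16*2**2 + 48*2)*sqrt(P) = (-40 + 16*4 + 96)*sqrt(P) = (-40 + 64 + 96)*sqrt(P) = 120*sqrt(P))
C(G)*(-12) - 26 = (120*sqrt(8))*(-12) - 26 = (120*(2*sqrt(2)))*(-12) - 26 = (240*sqrt(2))*(-12) - 26 = -2880*sqrt(2) - 26 = -26 - 2880*sqrt(2)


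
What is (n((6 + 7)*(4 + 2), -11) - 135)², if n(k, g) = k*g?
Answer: 986049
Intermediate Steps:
n(k, g) = g*k
(n((6 + 7)*(4 + 2), -11) - 135)² = (-11*(6 + 7)*(4 + 2) - 135)² = (-143*6 - 135)² = (-11*78 - 135)² = (-858 - 135)² = (-993)² = 986049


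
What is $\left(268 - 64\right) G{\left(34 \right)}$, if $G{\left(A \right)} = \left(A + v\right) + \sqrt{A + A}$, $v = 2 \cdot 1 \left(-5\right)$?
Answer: $4896 + 408 \sqrt{17} \approx 6578.2$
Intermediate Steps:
$v = -10$ ($v = 2 \left(-5\right) = -10$)
$G{\left(A \right)} = -10 + A + \sqrt{2} \sqrt{A}$ ($G{\left(A \right)} = \left(A - 10\right) + \sqrt{A + A} = \left(-10 + A\right) + \sqrt{2 A} = \left(-10 + A\right) + \sqrt{2} \sqrt{A} = -10 + A + \sqrt{2} \sqrt{A}$)
$\left(268 - 64\right) G{\left(34 \right)} = \left(268 - 64\right) \left(-10 + 34 + \sqrt{2} \sqrt{34}\right) = 204 \left(-10 + 34 + 2 \sqrt{17}\right) = 204 \left(24 + 2 \sqrt{17}\right) = 4896 + 408 \sqrt{17}$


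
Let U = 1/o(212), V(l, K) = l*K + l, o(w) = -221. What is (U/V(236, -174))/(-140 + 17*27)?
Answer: 1/2878333172 ≈ 3.4742e-10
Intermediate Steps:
V(l, K) = l + K*l (V(l, K) = K*l + l = l + K*l)
U = -1/221 (U = 1/(-221) = -1/221 ≈ -0.0045249)
(U/V(236, -174))/(-140 + 17*27) = (-1/(236*(1 - 174))/221)/(-140 + 17*27) = (-1/(221*(236*(-173))))/(-140 + 459) = -1/221/(-40828)/319 = -1/221*(-1/40828)*(1/319) = (1/9022988)*(1/319) = 1/2878333172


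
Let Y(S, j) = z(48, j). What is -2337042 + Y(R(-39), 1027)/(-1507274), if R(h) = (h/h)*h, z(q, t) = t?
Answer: -3522562644535/1507274 ≈ -2.3370e+6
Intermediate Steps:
R(h) = h (R(h) = 1*h = h)
Y(S, j) = j
-2337042 + Y(R(-39), 1027)/(-1507274) = -2337042 + 1027/(-1507274) = -2337042 + 1027*(-1/1507274) = -2337042 - 1027/1507274 = -3522562644535/1507274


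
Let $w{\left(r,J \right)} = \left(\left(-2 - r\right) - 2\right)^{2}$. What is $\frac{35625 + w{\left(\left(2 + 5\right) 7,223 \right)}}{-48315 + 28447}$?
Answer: $- \frac{19217}{9934} \approx -1.9345$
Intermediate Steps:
$w{\left(r,J \right)} = \left(-4 - r\right)^{2}$
$\frac{35625 + w{\left(\left(2 + 5\right) 7,223 \right)}}{-48315 + 28447} = \frac{35625 + \left(4 + \left(2 + 5\right) 7\right)^{2}}{-48315 + 28447} = \frac{35625 + \left(4 + 7 \cdot 7\right)^{2}}{-19868} = \left(35625 + \left(4 + 49\right)^{2}\right) \left(- \frac{1}{19868}\right) = \left(35625 + 53^{2}\right) \left(- \frac{1}{19868}\right) = \left(35625 + 2809\right) \left(- \frac{1}{19868}\right) = 38434 \left(- \frac{1}{19868}\right) = - \frac{19217}{9934}$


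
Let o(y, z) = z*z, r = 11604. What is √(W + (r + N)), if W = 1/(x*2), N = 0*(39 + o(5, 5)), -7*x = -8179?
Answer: √3105046753562/16358 ≈ 107.72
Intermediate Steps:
x = 8179/7 (x = -⅐*(-8179) = 8179/7 ≈ 1168.4)
o(y, z) = z²
N = 0 (N = 0*(39 + 5²) = 0*(39 + 25) = 0*64 = 0)
W = 7/16358 (W = 1/((8179/7)*2) = 1/(16358/7) = 7/16358 ≈ 0.00042793)
√(W + (r + N)) = √(7/16358 + (11604 + 0)) = √(7/16358 + 11604) = √(189818239/16358) = √3105046753562/16358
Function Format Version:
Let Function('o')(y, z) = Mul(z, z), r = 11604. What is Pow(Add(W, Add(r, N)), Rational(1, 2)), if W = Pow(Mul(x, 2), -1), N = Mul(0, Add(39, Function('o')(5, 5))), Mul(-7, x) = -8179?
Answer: Mul(Rational(1, 16358), Pow(3105046753562, Rational(1, 2))) ≈ 107.72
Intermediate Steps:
x = Rational(8179, 7) (x = Mul(Rational(-1, 7), -8179) = Rational(8179, 7) ≈ 1168.4)
Function('o')(y, z) = Pow(z, 2)
N = 0 (N = Mul(0, Add(39, Pow(5, 2))) = Mul(0, Add(39, 25)) = Mul(0, 64) = 0)
W = Rational(7, 16358) (W = Pow(Mul(Rational(8179, 7), 2), -1) = Pow(Rational(16358, 7), -1) = Rational(7, 16358) ≈ 0.00042793)
Pow(Add(W, Add(r, N)), Rational(1, 2)) = Pow(Add(Rational(7, 16358), Add(11604, 0)), Rational(1, 2)) = Pow(Add(Rational(7, 16358), 11604), Rational(1, 2)) = Pow(Rational(189818239, 16358), Rational(1, 2)) = Mul(Rational(1, 16358), Pow(3105046753562, Rational(1, 2)))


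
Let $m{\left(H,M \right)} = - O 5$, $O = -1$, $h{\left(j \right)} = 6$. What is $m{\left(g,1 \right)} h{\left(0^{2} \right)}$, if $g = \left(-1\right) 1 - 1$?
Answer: $30$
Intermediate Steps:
$g = -2$ ($g = -1 - 1 = -2$)
$m{\left(H,M \right)} = 5$ ($m{\left(H,M \right)} = \left(-1\right) \left(-1\right) 5 = 1 \cdot 5 = 5$)
$m{\left(g,1 \right)} h{\left(0^{2} \right)} = 5 \cdot 6 = 30$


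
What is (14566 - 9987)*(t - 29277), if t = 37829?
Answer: 39159608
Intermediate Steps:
(14566 - 9987)*(t - 29277) = (14566 - 9987)*(37829 - 29277) = 4579*8552 = 39159608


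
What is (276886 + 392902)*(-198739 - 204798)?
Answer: -270284240156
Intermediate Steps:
(276886 + 392902)*(-198739 - 204798) = 669788*(-403537) = -270284240156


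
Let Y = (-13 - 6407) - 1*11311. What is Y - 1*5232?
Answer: -22963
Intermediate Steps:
Y = -17731 (Y = -6420 - 11311 = -17731)
Y - 1*5232 = -17731 - 1*5232 = -17731 - 5232 = -22963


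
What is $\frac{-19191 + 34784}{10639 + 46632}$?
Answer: $\frac{15593}{57271} \approx 0.27227$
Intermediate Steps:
$\frac{-19191 + 34784}{10639 + 46632} = \frac{15593}{57271}$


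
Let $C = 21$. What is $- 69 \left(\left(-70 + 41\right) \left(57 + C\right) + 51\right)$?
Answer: $152559$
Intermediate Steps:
$- 69 \left(\left(-70 + 41\right) \left(57 + C\right) + 51\right) = - 69 \left(\left(-70 + 41\right) \left(57 + 21\right) + 51\right) = - 69 \left(\left(-29\right) 78 + 51\right) = - 69 \left(-2262 + 51\right) = \left(-69\right) \left(-2211\right) = 152559$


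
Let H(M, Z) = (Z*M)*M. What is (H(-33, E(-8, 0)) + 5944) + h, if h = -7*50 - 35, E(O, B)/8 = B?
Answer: 5559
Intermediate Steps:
E(O, B) = 8*B
H(M, Z) = Z*M**2 (H(M, Z) = (M*Z)*M = Z*M**2)
h = -385 (h = -350 - 35 = -385)
(H(-33, E(-8, 0)) + 5944) + h = ((8*0)*(-33)**2 + 5944) - 385 = (0*1089 + 5944) - 385 = (0 + 5944) - 385 = 5944 - 385 = 5559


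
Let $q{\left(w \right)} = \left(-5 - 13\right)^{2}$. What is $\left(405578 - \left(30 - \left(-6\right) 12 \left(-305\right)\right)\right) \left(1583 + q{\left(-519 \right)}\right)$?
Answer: $815257756$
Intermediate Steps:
$q{\left(w \right)} = 324$ ($q{\left(w \right)} = \left(-18\right)^{2} = 324$)
$\left(405578 - \left(30 - \left(-6\right) 12 \left(-305\right)\right)\right) \left(1583 + q{\left(-519 \right)}\right) = \left(405578 - \left(30 - \left(-6\right) 12 \left(-305\right)\right)\right) \left(1583 + 324\right) = \left(405578 - -21930\right) 1907 = \left(405578 + \left(-30 + 21960\right)\right) 1907 = \left(405578 + 21930\right) 1907 = 427508 \cdot 1907 = 815257756$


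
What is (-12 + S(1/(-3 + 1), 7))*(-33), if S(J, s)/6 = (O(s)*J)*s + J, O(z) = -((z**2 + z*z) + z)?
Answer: -72270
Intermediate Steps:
O(z) = -z - 2*z**2 (O(z) = -((z**2 + z**2) + z) = -(2*z**2 + z) = -(z + 2*z**2) = -z - 2*z**2)
S(J, s) = 6*J - 6*J*s**2*(1 + 2*s) (S(J, s) = 6*(((-s*(1 + 2*s))*J)*s + J) = 6*((-J*s*(1 + 2*s))*s + J) = 6*(-J*s**2*(1 + 2*s) + J) = 6*(J - J*s**2*(1 + 2*s)) = 6*J - 6*J*s**2*(1 + 2*s))
(-12 + S(1/(-3 + 1), 7))*(-33) = (-12 + 6*(1 - 1*7**2 - 2*7**3)/(-3 + 1))*(-33) = (-12 + 6*(1 - 1*49 - 2*343)/(-2))*(-33) = (-12 + 6*(-1/2)*(1 - 49 - 686))*(-33) = (-12 + 6*(-1/2)*(-734))*(-33) = (-12 + 2202)*(-33) = 2190*(-33) = -72270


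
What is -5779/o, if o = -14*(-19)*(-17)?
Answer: 5779/4522 ≈ 1.2780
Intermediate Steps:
o = -4522 (o = 266*(-17) = -4522)
-5779/o = -5779/(-4522) = -5779*(-1/4522) = 5779/4522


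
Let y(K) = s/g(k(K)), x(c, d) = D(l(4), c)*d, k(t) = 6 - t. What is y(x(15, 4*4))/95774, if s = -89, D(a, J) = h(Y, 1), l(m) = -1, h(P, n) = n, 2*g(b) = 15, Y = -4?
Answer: -89/718305 ≈ -0.00012390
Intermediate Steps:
g(b) = 15/2 (g(b) = (½)*15 = 15/2)
D(a, J) = 1
x(c, d) = d (x(c, d) = 1*d = d)
y(K) = -178/15 (y(K) = -89/15/2 = -89*2/15 = -178/15)
y(x(15, 4*4))/95774 = -178/15/95774 = -178/15*1/95774 = -89/718305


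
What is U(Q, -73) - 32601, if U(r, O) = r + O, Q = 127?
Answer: -32547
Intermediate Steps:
U(r, O) = O + r
U(Q, -73) - 32601 = (-73 + 127) - 32601 = 54 - 32601 = -32547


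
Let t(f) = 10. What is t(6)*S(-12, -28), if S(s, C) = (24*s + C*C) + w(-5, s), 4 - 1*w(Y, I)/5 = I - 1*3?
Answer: 5910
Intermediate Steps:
w(Y, I) = 35 - 5*I (w(Y, I) = 20 - 5*(I - 1*3) = 20 - 5*(I - 3) = 20 - 5*(-3 + I) = 20 + (15 - 5*I) = 35 - 5*I)
S(s, C) = 35 + C² + 19*s (S(s, C) = (24*s + C*C) + (35 - 5*s) = (24*s + C²) + (35 - 5*s) = (C² + 24*s) + (35 - 5*s) = 35 + C² + 19*s)
t(6)*S(-12, -28) = 10*(35 + (-28)² + 19*(-12)) = 10*(35 + 784 - 228) = 10*591 = 5910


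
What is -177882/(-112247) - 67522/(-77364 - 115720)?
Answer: 20962655011/10836549874 ≈ 1.9344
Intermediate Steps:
-177882/(-112247) - 67522/(-77364 - 115720) = -177882*(-1/112247) - 67522/(-193084) = 177882/112247 - 67522*(-1/193084) = 177882/112247 + 33761/96542 = 20962655011/10836549874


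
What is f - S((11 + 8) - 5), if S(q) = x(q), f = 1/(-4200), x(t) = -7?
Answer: 29399/4200 ≈ 6.9998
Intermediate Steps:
f = -1/4200 ≈ -0.00023810
S(q) = -7
f - S((11 + 8) - 5) = -1/4200 - 1*(-7) = -1/4200 + 7 = 29399/4200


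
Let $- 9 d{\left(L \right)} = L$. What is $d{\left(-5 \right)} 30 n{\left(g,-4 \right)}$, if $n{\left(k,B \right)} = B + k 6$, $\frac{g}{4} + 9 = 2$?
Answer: $- \frac{8600}{3} \approx -2866.7$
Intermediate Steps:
$g = -28$ ($g = -36 + 4 \cdot 2 = -36 + 8 = -28$)
$n{\left(k,B \right)} = B + 6 k$
$d{\left(L \right)} = - \frac{L}{9}$
$d{\left(-5 \right)} 30 n{\left(g,-4 \right)} = \left(- \frac{1}{9}\right) \left(-5\right) 30 \left(-4 + 6 \left(-28\right)\right) = \frac{5}{9} \cdot 30 \left(-4 - 168\right) = \frac{50}{3} \left(-172\right) = - \frac{8600}{3}$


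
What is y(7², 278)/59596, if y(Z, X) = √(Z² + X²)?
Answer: √79685/59596 ≈ 0.0047366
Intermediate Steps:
y(Z, X) = √(X² + Z²)
y(7², 278)/59596 = √(278² + (7²)²)/59596 = √(77284 + 49²)*(1/59596) = √(77284 + 2401)*(1/59596) = √79685*(1/59596) = √79685/59596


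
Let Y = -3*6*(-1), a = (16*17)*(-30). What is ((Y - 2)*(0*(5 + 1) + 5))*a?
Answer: -652800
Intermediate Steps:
a = -8160 (a = 272*(-30) = -8160)
Y = 18 (Y = -18*(-1) = 18)
((Y - 2)*(0*(5 + 1) + 5))*a = ((18 - 2)*(0*(5 + 1) + 5))*(-8160) = (16*(0*6 + 5))*(-8160) = (16*(0 + 5))*(-8160) = (16*5)*(-8160) = 80*(-8160) = -652800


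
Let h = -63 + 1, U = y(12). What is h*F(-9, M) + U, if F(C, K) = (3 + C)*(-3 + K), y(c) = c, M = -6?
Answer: -3336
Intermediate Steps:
F(C, K) = (-3 + K)*(3 + C)
U = 12
h = -62
h*F(-9, M) + U = -62*(-9 - 3*(-9) + 3*(-6) - 9*(-6)) + 12 = -62*(-9 + 27 - 18 + 54) + 12 = -62*54 + 12 = -3348 + 12 = -3336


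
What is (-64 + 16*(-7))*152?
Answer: -26752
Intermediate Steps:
(-64 + 16*(-7))*152 = (-64 - 112)*152 = -176*152 = -26752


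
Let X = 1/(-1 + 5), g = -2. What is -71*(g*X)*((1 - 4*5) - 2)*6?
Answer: -4473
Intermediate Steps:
X = ¼ (X = 1/4 = ¼ ≈ 0.25000)
-71*(g*X)*((1 - 4*5) - 2)*6 = -71*(-2*¼)*((1 - 4*5) - 2)*6 = -71*(-((1 - 20) - 2)/2)*6 = -71*(-(-19 - 2)/2)*6 = -71*(-½*(-21))*6 = -1491*6/2 = -71*63 = -4473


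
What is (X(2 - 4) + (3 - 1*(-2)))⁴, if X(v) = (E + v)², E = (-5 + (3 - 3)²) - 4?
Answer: 252047376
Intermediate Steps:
E = -9 (E = (-5 + 0²) - 4 = (-5 + 0) - 4 = -5 - 4 = -9)
X(v) = (-9 + v)²
(X(2 - 4) + (3 - 1*(-2)))⁴ = ((-9 + (2 - 4))² + (3 - 1*(-2)))⁴ = ((-9 - 2)² + (3 + 2))⁴ = ((-11)² + 5)⁴ = (121 + 5)⁴ = 126⁴ = 252047376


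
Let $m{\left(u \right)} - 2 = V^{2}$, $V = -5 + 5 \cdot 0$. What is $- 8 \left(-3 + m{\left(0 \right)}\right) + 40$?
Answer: $-152$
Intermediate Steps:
$V = -5$ ($V = -5 + 0 = -5$)
$m{\left(u \right)} = 27$ ($m{\left(u \right)} = 2 + \left(-5\right)^{2} = 2 + 25 = 27$)
$- 8 \left(-3 + m{\left(0 \right)}\right) + 40 = - 8 \left(-3 + 27\right) + 40 = \left(-8\right) 24 + 40 = -192 + 40 = -152$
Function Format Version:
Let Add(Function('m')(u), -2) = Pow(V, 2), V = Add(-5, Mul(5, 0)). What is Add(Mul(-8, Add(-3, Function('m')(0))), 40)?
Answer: -152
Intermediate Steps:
V = -5 (V = Add(-5, 0) = -5)
Function('m')(u) = 27 (Function('m')(u) = Add(2, Pow(-5, 2)) = Add(2, 25) = 27)
Add(Mul(-8, Add(-3, Function('m')(0))), 40) = Add(Mul(-8, Add(-3, 27)), 40) = Add(Mul(-8, 24), 40) = Add(-192, 40) = -152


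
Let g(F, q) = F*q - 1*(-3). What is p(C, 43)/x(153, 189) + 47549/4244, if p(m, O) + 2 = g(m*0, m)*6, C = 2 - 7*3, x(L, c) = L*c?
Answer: 1375042337/122723748 ≈ 11.204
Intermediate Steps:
g(F, q) = 3 + F*q (g(F, q) = F*q + 3 = 3 + F*q)
C = -19 (C = 2 - 21 = -19)
p(m, O) = 16 (p(m, O) = -2 + (3 + (m*0)*m)*6 = -2 + (3 + 0*m)*6 = -2 + (3 + 0)*6 = -2 + 3*6 = -2 + 18 = 16)
p(C, 43)/x(153, 189) + 47549/4244 = 16/((153*189)) + 47549/4244 = 16/28917 + 47549*(1/4244) = 16*(1/28917) + 47549/4244 = 16/28917 + 47549/4244 = 1375042337/122723748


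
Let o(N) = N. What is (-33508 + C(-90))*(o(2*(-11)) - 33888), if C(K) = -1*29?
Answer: 1137239670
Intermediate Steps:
C(K) = -29
(-33508 + C(-90))*(o(2*(-11)) - 33888) = (-33508 - 29)*(2*(-11) - 33888) = -33537*(-22 - 33888) = -33537*(-33910) = 1137239670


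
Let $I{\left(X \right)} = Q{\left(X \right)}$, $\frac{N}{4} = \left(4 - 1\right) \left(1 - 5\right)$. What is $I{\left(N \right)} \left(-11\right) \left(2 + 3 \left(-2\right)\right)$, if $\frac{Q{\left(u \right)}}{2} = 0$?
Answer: $0$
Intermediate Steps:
$N = -48$ ($N = 4 \left(4 - 1\right) \left(1 - 5\right) = 4 \cdot 3 \left(-4\right) = 4 \left(-12\right) = -48$)
$Q{\left(u \right)} = 0$ ($Q{\left(u \right)} = 2 \cdot 0 = 0$)
$I{\left(X \right)} = 0$
$I{\left(N \right)} \left(-11\right) \left(2 + 3 \left(-2\right)\right) = 0 \left(-11\right) \left(2 + 3 \left(-2\right)\right) = 0 \left(2 - 6\right) = 0 \left(-4\right) = 0$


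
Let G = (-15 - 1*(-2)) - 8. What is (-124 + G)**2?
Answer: 21025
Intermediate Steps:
G = -21 (G = (-15 + 2) - 8 = -13 - 8 = -21)
(-124 + G)**2 = (-124 - 21)**2 = (-145)**2 = 21025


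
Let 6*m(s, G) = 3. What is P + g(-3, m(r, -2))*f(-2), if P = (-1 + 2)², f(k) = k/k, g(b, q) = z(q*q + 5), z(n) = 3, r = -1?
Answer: 4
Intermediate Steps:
m(s, G) = ½ (m(s, G) = (⅙)*3 = ½)
g(b, q) = 3
f(k) = 1
P = 1 (P = 1² = 1)
P + g(-3, m(r, -2))*f(-2) = 1 + 3*1 = 1 + 3 = 4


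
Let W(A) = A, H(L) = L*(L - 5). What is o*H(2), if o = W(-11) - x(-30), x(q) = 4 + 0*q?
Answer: 90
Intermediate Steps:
x(q) = 4 (x(q) = 4 + 0 = 4)
H(L) = L*(-5 + L)
o = -15 (o = -11 - 1*4 = -11 - 4 = -15)
o*H(2) = -30*(-5 + 2) = -30*(-3) = -15*(-6) = 90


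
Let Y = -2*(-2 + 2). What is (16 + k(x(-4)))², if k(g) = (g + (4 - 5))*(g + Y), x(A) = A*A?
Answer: 65536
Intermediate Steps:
Y = 0 (Y = -2*0 = 0)
x(A) = A²
k(g) = g*(-1 + g) (k(g) = (g + (4 - 5))*(g + 0) = (g - 1)*g = (-1 + g)*g = g*(-1 + g))
(16 + k(x(-4)))² = (16 + (-4)²*(-1 + (-4)²))² = (16 + 16*(-1 + 16))² = (16 + 16*15)² = (16 + 240)² = 256² = 65536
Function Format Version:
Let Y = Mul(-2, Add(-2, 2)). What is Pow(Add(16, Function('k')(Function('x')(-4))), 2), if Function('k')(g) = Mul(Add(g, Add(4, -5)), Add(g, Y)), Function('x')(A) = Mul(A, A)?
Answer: 65536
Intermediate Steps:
Y = 0 (Y = Mul(-2, 0) = 0)
Function('x')(A) = Pow(A, 2)
Function('k')(g) = Mul(g, Add(-1, g)) (Function('k')(g) = Mul(Add(g, Add(4, -5)), Add(g, 0)) = Mul(Add(g, -1), g) = Mul(Add(-1, g), g) = Mul(g, Add(-1, g)))
Pow(Add(16, Function('k')(Function('x')(-4))), 2) = Pow(Add(16, Mul(Pow(-4, 2), Add(-1, Pow(-4, 2)))), 2) = Pow(Add(16, Mul(16, Add(-1, 16))), 2) = Pow(Add(16, Mul(16, 15)), 2) = Pow(Add(16, 240), 2) = Pow(256, 2) = 65536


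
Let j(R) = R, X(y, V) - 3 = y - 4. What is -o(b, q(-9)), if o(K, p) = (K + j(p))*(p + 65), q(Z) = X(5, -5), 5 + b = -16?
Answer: 1173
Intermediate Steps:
b = -21 (b = -5 - 16 = -21)
X(y, V) = -1 + y (X(y, V) = 3 + (y - 4) = 3 + (-4 + y) = -1 + y)
q(Z) = 4 (q(Z) = -1 + 5 = 4)
o(K, p) = (65 + p)*(K + p) (o(K, p) = (K + p)*(p + 65) = (K + p)*(65 + p) = (65 + p)*(K + p))
-o(b, q(-9)) = -(4² + 65*(-21) + 65*4 - 21*4) = -(16 - 1365 + 260 - 84) = -1*(-1173) = 1173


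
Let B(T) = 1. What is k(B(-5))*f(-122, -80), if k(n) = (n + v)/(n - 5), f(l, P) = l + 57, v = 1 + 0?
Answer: 65/2 ≈ 32.500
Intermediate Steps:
v = 1
f(l, P) = 57 + l
k(n) = (1 + n)/(-5 + n) (k(n) = (n + 1)/(n - 5) = (1 + n)/(-5 + n))
k(B(-5))*f(-122, -80) = ((1 + 1)/(-5 + 1))*(57 - 122) = (2/(-4))*(-65) = -1/4*2*(-65) = -1/2*(-65) = 65/2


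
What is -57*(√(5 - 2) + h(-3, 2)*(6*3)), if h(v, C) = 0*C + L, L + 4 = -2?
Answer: 6156 - 57*√3 ≈ 6057.3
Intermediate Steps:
L = -6 (L = -4 - 2 = -6)
h(v, C) = -6 (h(v, C) = 0*C - 6 = 0 - 6 = -6)
-57*(√(5 - 2) + h(-3, 2)*(6*3)) = -57*(√(5 - 2) - 36*3) = -57*(√3 - 6*18) = -57*(√3 - 108) = -57*(-108 + √3) = 6156 - 57*√3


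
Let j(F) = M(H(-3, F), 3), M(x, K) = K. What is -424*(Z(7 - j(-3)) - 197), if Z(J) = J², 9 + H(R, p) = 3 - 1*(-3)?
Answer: 76744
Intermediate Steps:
H(R, p) = -3 (H(R, p) = -9 + (3 - 1*(-3)) = -9 + (3 + 3) = -9 + 6 = -3)
j(F) = 3
-424*(Z(7 - j(-3)) - 197) = -424*((7 - 1*3)² - 197) = -424*((7 - 3)² - 197) = -424*(4² - 197) = -424*(16 - 197) = -424*(-181) = 76744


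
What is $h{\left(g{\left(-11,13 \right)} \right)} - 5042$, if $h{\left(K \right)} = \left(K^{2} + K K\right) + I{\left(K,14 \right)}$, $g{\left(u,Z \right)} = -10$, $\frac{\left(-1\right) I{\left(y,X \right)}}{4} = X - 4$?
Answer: $-4882$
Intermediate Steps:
$I{\left(y,X \right)} = 16 - 4 X$ ($I{\left(y,X \right)} = - 4 \left(X - 4\right) = - 4 \left(-4 + X\right) = 16 - 4 X$)
$h{\left(K \right)} = -40 + 2 K^{2}$ ($h{\left(K \right)} = \left(K^{2} + K K\right) + \left(16 - 56\right) = \left(K^{2} + K^{2}\right) + \left(16 - 56\right) = 2 K^{2} - 40 = -40 + 2 K^{2}$)
$h{\left(g{\left(-11,13 \right)} \right)} - 5042 = \left(-40 + 2 \left(-10\right)^{2}\right) - 5042 = \left(-40 + 2 \cdot 100\right) - 5042 = \left(-40 + 200\right) - 5042 = 160 - 5042 = -4882$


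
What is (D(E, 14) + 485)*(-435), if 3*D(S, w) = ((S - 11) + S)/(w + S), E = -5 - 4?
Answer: -210134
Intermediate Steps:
E = -9
D(S, w) = (-11 + 2*S)/(3*(S + w)) (D(S, w) = (((S - 11) + S)/(w + S))/3 = (((-11 + S) + S)/(S + w))/3 = ((-11 + 2*S)/(S + w))/3 = (-11 + 2*S)/(3*(S + w)))
(D(E, 14) + 485)*(-435) = ((-11 + 2*(-9))/(3*(-9 + 14)) + 485)*(-435) = ((⅓)*(-11 - 18)/5 + 485)*(-435) = ((⅓)*(⅕)*(-29) + 485)*(-435) = (-29/15 + 485)*(-435) = (7246/15)*(-435) = -210134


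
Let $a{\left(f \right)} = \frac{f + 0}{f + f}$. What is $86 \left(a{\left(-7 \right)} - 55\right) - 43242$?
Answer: $-47929$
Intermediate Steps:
$a{\left(f \right)} = \frac{1}{2}$ ($a{\left(f \right)} = \frac{f}{2 f} = f \frac{1}{2 f} = \frac{1}{2}$)
$86 \left(a{\left(-7 \right)} - 55\right) - 43242 = 86 \left(\frac{1}{2} - 55\right) - 43242 = 86 \left(- \frac{109}{2}\right) - 43242 = -4687 - 43242 = -47929$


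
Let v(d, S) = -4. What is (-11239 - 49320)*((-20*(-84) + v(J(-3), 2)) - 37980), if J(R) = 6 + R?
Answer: 2198533936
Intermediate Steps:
(-11239 - 49320)*((-20*(-84) + v(J(-3), 2)) - 37980) = (-11239 - 49320)*((-20*(-84) - 4) - 37980) = -60559*((1680 - 4) - 37980) = -60559*(1676 - 37980) = -60559*(-36304) = 2198533936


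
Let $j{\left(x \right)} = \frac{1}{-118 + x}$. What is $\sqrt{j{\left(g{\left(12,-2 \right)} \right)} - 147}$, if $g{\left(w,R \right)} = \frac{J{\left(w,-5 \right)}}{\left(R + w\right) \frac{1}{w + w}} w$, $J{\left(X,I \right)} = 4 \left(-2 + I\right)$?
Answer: $\frac{17 i \sqrt{10866322}}{4622} \approx 12.124 i$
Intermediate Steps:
$J{\left(X,I \right)} = -8 + 4 I$
$g{\left(w,R \right)} = - \frac{56 w^{2}}{R + w}$ ($g{\left(w,R \right)} = \frac{-8 + 4 \left(-5\right)}{\left(R + w\right) \frac{1}{w + w}} w = \frac{-8 - 20}{\left(R + w\right) \frac{1}{2 w}} w = - \frac{28}{\left(R + w\right) \frac{1}{2 w}} w = - \frac{28}{\frac{1}{2} \frac{1}{w} \left(R + w\right)} w = - 28 \frac{2 w}{R + w} w = - \frac{56 w}{R + w} w = - \frac{56 w^{2}}{R + w}$)
$\sqrt{j{\left(g{\left(12,-2 \right)} \right)} - 147} = \sqrt{\frac{1}{-118 - \frac{56 \cdot 12^{2}}{-2 + 12}} - 147} = \sqrt{\frac{1}{-118 - \frac{8064}{10}} - 147} = \sqrt{\frac{1}{-118 - 8064 \cdot \frac{1}{10}} - 147} = \sqrt{\frac{1}{-118 - \frac{4032}{5}} - 147} = \sqrt{\frac{1}{- \frac{4622}{5}} - 147} = \sqrt{- \frac{5}{4622} - 147} = \sqrt{- \frac{679439}{4622}} = \frac{17 i \sqrt{10866322}}{4622}$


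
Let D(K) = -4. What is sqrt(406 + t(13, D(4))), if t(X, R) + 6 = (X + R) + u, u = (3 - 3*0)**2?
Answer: sqrt(418) ≈ 20.445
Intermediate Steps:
u = 9 (u = (3 + 0)**2 = 3**2 = 9)
t(X, R) = 3 + R + X (t(X, R) = -6 + ((X + R) + 9) = -6 + ((R + X) + 9) = -6 + (9 + R + X) = 3 + R + X)
sqrt(406 + t(13, D(4))) = sqrt(406 + (3 - 4 + 13)) = sqrt(406 + 12) = sqrt(418)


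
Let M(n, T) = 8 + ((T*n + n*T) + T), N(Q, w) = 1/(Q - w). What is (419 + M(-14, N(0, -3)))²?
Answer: 174724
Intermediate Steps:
M(n, T) = 8 + T + 2*T*n (M(n, T) = 8 + ((T*n + T*n) + T) = 8 + (2*T*n + T) = 8 + (T + 2*T*n) = 8 + T + 2*T*n)
(419 + M(-14, N(0, -3)))² = (419 + (8 + 1/(0 - 1*(-3)) + 2*(-14)/(0 - 1*(-3))))² = (419 + (8 + 1/(0 + 3) + 2*(-14)/(0 + 3)))² = (419 + (8 + 1/3 + 2*(-14)/3))² = (419 + (8 + ⅓ + 2*(⅓)*(-14)))² = (419 + (8 + ⅓ - 28/3))² = (419 - 1)² = 418² = 174724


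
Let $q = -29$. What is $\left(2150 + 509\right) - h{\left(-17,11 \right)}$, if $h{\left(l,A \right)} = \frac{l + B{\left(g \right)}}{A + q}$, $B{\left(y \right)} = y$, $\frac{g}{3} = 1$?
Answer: $\frac{23924}{9} \approx 2658.2$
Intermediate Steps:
$g = 3$ ($g = 3 \cdot 1 = 3$)
$h{\left(l,A \right)} = \frac{3 + l}{-29 + A}$ ($h{\left(l,A \right)} = \frac{l + 3}{A - 29} = \frac{3 + l}{-29 + A}$)
$\left(2150 + 509\right) - h{\left(-17,11 \right)} = \left(2150 + 509\right) - \frac{3 - 17}{-29 + 11} = 2659 - \frac{1}{-18} \left(-14\right) = 2659 - \left(- \frac{1}{18}\right) \left(-14\right) = 2659 - \frac{7}{9} = \frac{23924}{9}$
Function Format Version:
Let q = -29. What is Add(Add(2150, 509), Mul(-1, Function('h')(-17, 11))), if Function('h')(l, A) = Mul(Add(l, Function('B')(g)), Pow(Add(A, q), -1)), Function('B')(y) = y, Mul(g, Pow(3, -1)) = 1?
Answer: Rational(23924, 9) ≈ 2658.2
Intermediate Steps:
g = 3 (g = Mul(3, 1) = 3)
Function('h')(l, A) = Mul(Pow(Add(-29, A), -1), Add(3, l)) (Function('h')(l, A) = Mul(Add(l, 3), Pow(Add(A, -29), -1)) = Mul(Add(3, l), Pow(Add(-29, A), -1)) = Mul(Pow(Add(-29, A), -1), Add(3, l)))
Add(Add(2150, 509), Mul(-1, Function('h')(-17, 11))) = Add(Add(2150, 509), Mul(-1, Mul(Pow(Add(-29, 11), -1), Add(3, -17)))) = Add(2659, Mul(-1, Mul(Pow(-18, -1), -14))) = Add(2659, Mul(-1, Mul(Rational(-1, 18), -14))) = Add(2659, Mul(-1, Rational(7, 9))) = Add(2659, Rational(-7, 9)) = Rational(23924, 9)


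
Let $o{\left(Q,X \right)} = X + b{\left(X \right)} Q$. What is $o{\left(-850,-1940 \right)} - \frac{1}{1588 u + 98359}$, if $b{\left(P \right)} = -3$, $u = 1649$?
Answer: $\frac{1657352309}{2716971} \approx 610.0$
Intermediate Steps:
$o{\left(Q,X \right)} = X - 3 Q$
$o{\left(-850,-1940 \right)} - \frac{1}{1588 u + 98359} = \left(-1940 - -2550\right) - \frac{1}{1588 \cdot 1649 + 98359} = \left(-1940 + 2550\right) - \frac{1}{2618612 + 98359} = 610 - \frac{1}{2716971} = \frac{1657352309}{2716971}$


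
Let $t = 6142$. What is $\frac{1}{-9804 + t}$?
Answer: $- \frac{1}{3662} \approx -0.00027307$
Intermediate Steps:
$\frac{1}{-9804 + t} = \frac{1}{-9804 + 6142} = \frac{1}{-3662} = - \frac{1}{3662}$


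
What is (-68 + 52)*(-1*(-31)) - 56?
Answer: -552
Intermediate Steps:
(-68 + 52)*(-1*(-31)) - 56 = -16*31 - 56 = -496 - 56 = -552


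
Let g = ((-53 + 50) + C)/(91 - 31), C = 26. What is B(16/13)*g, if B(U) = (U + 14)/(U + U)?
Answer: 759/320 ≈ 2.3719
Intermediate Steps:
B(U) = (14 + U)/(2*U) (B(U) = (14 + U)/((2*U)) = (14 + U)*(1/(2*U)) = (14 + U)/(2*U))
g = 23/60 (g = ((-53 + 50) + 26)/(91 - 31) = (-3 + 26)/60 = 23*(1/60) = 23/60 ≈ 0.38333)
B(16/13)*g = ((14 + 16/13)/(2*((16/13))))*(23/60) = ((14 + 16*(1/13))/(2*((16*(1/13)))))*(23/60) = ((14 + 16/13)/(2*(16/13)))*(23/60) = ((½)*(13/16)*(198/13))*(23/60) = (99/16)*(23/60) = 759/320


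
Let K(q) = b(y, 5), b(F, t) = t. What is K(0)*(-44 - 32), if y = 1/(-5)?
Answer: -380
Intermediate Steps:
y = -⅕ ≈ -0.20000
K(q) = 5
K(0)*(-44 - 32) = 5*(-44 - 32) = 5*(-76) = -380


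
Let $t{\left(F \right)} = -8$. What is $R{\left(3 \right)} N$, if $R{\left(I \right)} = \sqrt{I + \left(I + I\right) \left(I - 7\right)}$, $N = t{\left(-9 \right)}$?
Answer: $- 8 i \sqrt{21} \approx - 36.661 i$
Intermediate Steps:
$N = -8$
$R{\left(I \right)} = \sqrt{I + 2 I \left(-7 + I\right)}$
$R{\left(3 \right)} N = \sqrt{3 \left(-13 + 2 \cdot 3\right)} \left(-8\right) = \sqrt{3 \left(-13 + 6\right)} \left(-8\right) = \sqrt{3 \left(-7\right)} \left(-8\right) = \sqrt{-21} \left(-8\right) = i \sqrt{21} \left(-8\right) = - 8 i \sqrt{21}$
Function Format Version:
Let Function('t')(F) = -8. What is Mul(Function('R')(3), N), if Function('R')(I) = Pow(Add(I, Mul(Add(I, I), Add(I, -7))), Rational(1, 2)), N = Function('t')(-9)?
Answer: Mul(-8, I, Pow(21, Rational(1, 2))) ≈ Mul(-36.661, I)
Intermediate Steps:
N = -8
Function('R')(I) = Pow(Add(I, Mul(2, I, Add(-7, I))), Rational(1, 2)) (Function('R')(I) = Pow(Add(I, Mul(Mul(2, I), Add(-7, I))), Rational(1, 2)) = Pow(Add(I, Mul(2, I, Add(-7, I))), Rational(1, 2)))
Mul(Function('R')(3), N) = Mul(Pow(Mul(3, Add(-13, Mul(2, 3))), Rational(1, 2)), -8) = Mul(Pow(Mul(3, Add(-13, 6)), Rational(1, 2)), -8) = Mul(Pow(Mul(3, -7), Rational(1, 2)), -8) = Mul(Pow(-21, Rational(1, 2)), -8) = Mul(Mul(I, Pow(21, Rational(1, 2))), -8) = Mul(-8, I, Pow(21, Rational(1, 2)))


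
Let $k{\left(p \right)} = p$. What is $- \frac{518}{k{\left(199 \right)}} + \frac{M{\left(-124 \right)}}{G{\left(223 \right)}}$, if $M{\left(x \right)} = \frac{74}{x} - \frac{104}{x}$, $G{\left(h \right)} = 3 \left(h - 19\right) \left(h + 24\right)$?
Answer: $- \frac{1618260013}{621687144} \approx -2.603$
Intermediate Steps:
$G{\left(h \right)} = 3 \left(-19 + h\right) \left(24 + h\right)$
$M{\left(x \right)} = - \frac{30}{x}$
$- \frac{518}{k{\left(199 \right)}} + \frac{M{\left(-124 \right)}}{G{\left(223 \right)}} = - \frac{518}{199} + \frac{\left(-30\right) \frac{1}{-124}}{-1368 + 3 \cdot 223^{2} + 15 \cdot 223} = \left(-518\right) \frac{1}{199} + \frac{\left(-30\right) \left(- \frac{1}{124}\right)}{-1368 + 3 \cdot 49729 + 3345} = - \frac{518}{199} + \frac{15}{62 \left(-1368 + 149187 + 3345\right)} = - \frac{518}{199} + \frac{15}{62 \cdot 151164} = - \frac{518}{199} + \frac{15}{62} \cdot \frac{1}{151164} = - \frac{518}{199} + \frac{5}{3124056} = - \frac{1618260013}{621687144}$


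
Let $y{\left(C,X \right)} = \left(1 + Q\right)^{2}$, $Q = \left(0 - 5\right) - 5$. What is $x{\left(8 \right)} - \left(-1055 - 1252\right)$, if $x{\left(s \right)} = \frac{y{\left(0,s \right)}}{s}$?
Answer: $\frac{18537}{8} \approx 2317.1$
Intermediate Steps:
$Q = -10$ ($Q = -5 - 5 = -10$)
$y{\left(C,X \right)} = 81$ ($y{\left(C,X \right)} = \left(1 - 10\right)^{2} = \left(-9\right)^{2} = 81$)
$x{\left(s \right)} = \frac{81}{s}$
$x{\left(8 \right)} - \left(-1055 - 1252\right) = \frac{81}{8} - \left(-1055 - 1252\right) = 81 \cdot \frac{1}{8} - \left(-1055 - 1252\right) = \frac{81}{8} - -2307 = \frac{81}{8} + 2307 = \frac{18537}{8}$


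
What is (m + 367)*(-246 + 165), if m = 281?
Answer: -52488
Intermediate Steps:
(m + 367)*(-246 + 165) = (281 + 367)*(-246 + 165) = 648*(-81) = -52488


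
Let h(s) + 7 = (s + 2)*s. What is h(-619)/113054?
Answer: 190958/56527 ≈ 3.3782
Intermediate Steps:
h(s) = -7 + s*(2 + s) (h(s) = -7 + (s + 2)*s = -7 + (2 + s)*s = -7 + s*(2 + s))
h(-619)/113054 = (-7 + (-619)² + 2*(-619))/113054 = (-7 + 383161 - 1238)*(1/113054) = 381916*(1/113054) = 190958/56527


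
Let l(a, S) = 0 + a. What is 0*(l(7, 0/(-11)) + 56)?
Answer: 0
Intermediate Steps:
l(a, S) = a
0*(l(7, 0/(-11)) + 56) = 0*(7 + 56) = 0*63 = 0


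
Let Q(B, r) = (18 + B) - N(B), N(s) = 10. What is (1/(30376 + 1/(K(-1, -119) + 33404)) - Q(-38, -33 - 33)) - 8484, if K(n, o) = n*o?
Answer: -8608662929123/1018294649 ≈ -8454.0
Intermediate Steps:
Q(B, r) = 8 + B (Q(B, r) = (18 + B) - 1*10 = (18 + B) - 10 = 8 + B)
(1/(30376 + 1/(K(-1, -119) + 33404)) - Q(-38, -33 - 33)) - 8484 = (1/(30376 + 1/(-1*(-119) + 33404)) - (8 - 38)) - 8484 = (1/(30376 + 1/(119 + 33404)) - 1*(-30)) - 8484 = (1/(30376 + 1/33523) + 30) - 8484 = (1/(1018294649/33523) + 30) - 8484 = (33523/1018294649 + 30) - 8484 = 30548872993/1018294649 - 8484 = -8608662929123/1018294649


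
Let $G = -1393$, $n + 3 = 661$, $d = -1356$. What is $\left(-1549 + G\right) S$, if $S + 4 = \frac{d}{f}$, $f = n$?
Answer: $\frac{5866348}{329} \approx 17831.0$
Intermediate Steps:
$n = 658$ ($n = -3 + 661 = 658$)
$f = 658$
$S = - \frac{1994}{329}$ ($S = -4 - \frac{1356}{658} = -4 - \frac{678}{329} = - \frac{1994}{329} \approx -6.0608$)
$\left(-1549 + G\right) S = \left(-1549 - 1393\right) \left(- \frac{1994}{329}\right) = \left(-2942\right) \left(- \frac{1994}{329}\right) = \frac{5866348}{329}$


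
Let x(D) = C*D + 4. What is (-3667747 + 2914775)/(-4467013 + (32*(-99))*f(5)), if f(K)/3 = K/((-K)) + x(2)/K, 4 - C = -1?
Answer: 3764860/22420601 ≈ 0.16792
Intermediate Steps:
C = 5 (C = 4 - 1*(-1) = 4 + 1 = 5)
x(D) = 4 + 5*D (x(D) = 5*D + 4 = 4 + 5*D)
f(K) = -3 + 42/K (f(K) = 3*(K/((-K)) + (4 + 5*2)/K) = 3*(K*(-1/K) + (4 + 10)/K) = 3*(-1 + 14/K) = -3 + 42/K)
(-3667747 + 2914775)/(-4467013 + (32*(-99))*f(5)) = (-3667747 + 2914775)/(-4467013 + (32*(-99))*(-3 + 42/5)) = -752972/(-4467013 - 3168*(-3 + 42*(⅕))) = -752972/(-4467013 - 3168*(-3 + 42/5)) = -752972/(-4467013 - 3168*27/5) = -752972/(-4467013 - 85536/5) = -752972/(-22420601/5) = -752972*(-5/22420601) = 3764860/22420601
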